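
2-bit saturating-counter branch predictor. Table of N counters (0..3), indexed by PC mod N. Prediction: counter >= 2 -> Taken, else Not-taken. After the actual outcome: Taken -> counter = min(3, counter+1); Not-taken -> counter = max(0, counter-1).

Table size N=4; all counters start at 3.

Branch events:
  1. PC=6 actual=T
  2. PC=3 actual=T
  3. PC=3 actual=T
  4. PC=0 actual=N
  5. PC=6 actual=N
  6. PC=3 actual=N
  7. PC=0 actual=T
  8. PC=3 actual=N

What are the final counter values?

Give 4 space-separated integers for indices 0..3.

Ev 1: PC=6 idx=2 pred=T actual=T -> ctr[2]=3
Ev 2: PC=3 idx=3 pred=T actual=T -> ctr[3]=3
Ev 3: PC=3 idx=3 pred=T actual=T -> ctr[3]=3
Ev 4: PC=0 idx=0 pred=T actual=N -> ctr[0]=2
Ev 5: PC=6 idx=2 pred=T actual=N -> ctr[2]=2
Ev 6: PC=3 idx=3 pred=T actual=N -> ctr[3]=2
Ev 7: PC=0 idx=0 pred=T actual=T -> ctr[0]=3
Ev 8: PC=3 idx=3 pred=T actual=N -> ctr[3]=1

Answer: 3 3 2 1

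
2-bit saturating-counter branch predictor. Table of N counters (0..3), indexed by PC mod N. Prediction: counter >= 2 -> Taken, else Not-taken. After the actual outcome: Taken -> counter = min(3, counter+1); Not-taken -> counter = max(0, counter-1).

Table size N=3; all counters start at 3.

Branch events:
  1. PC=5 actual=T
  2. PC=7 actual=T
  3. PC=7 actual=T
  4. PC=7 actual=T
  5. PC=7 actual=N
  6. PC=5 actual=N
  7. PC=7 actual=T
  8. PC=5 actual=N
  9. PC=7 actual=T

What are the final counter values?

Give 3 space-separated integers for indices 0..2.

Ev 1: PC=5 idx=2 pred=T actual=T -> ctr[2]=3
Ev 2: PC=7 idx=1 pred=T actual=T -> ctr[1]=3
Ev 3: PC=7 idx=1 pred=T actual=T -> ctr[1]=3
Ev 4: PC=7 idx=1 pred=T actual=T -> ctr[1]=3
Ev 5: PC=7 idx=1 pred=T actual=N -> ctr[1]=2
Ev 6: PC=5 idx=2 pred=T actual=N -> ctr[2]=2
Ev 7: PC=7 idx=1 pred=T actual=T -> ctr[1]=3
Ev 8: PC=5 idx=2 pred=T actual=N -> ctr[2]=1
Ev 9: PC=7 idx=1 pred=T actual=T -> ctr[1]=3

Answer: 3 3 1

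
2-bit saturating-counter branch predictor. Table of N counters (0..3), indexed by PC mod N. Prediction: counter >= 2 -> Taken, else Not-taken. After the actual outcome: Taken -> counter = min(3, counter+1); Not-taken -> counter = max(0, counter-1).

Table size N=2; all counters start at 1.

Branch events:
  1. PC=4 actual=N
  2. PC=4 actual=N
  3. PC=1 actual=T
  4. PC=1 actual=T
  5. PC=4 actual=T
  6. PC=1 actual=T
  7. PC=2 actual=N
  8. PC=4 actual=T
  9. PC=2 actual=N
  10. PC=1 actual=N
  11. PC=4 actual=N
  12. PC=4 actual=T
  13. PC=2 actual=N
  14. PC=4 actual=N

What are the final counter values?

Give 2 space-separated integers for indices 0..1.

Ev 1: PC=4 idx=0 pred=N actual=N -> ctr[0]=0
Ev 2: PC=4 idx=0 pred=N actual=N -> ctr[0]=0
Ev 3: PC=1 idx=1 pred=N actual=T -> ctr[1]=2
Ev 4: PC=1 idx=1 pred=T actual=T -> ctr[1]=3
Ev 5: PC=4 idx=0 pred=N actual=T -> ctr[0]=1
Ev 6: PC=1 idx=1 pred=T actual=T -> ctr[1]=3
Ev 7: PC=2 idx=0 pred=N actual=N -> ctr[0]=0
Ev 8: PC=4 idx=0 pred=N actual=T -> ctr[0]=1
Ev 9: PC=2 idx=0 pred=N actual=N -> ctr[0]=0
Ev 10: PC=1 idx=1 pred=T actual=N -> ctr[1]=2
Ev 11: PC=4 idx=0 pred=N actual=N -> ctr[0]=0
Ev 12: PC=4 idx=0 pred=N actual=T -> ctr[0]=1
Ev 13: PC=2 idx=0 pred=N actual=N -> ctr[0]=0
Ev 14: PC=4 idx=0 pred=N actual=N -> ctr[0]=0

Answer: 0 2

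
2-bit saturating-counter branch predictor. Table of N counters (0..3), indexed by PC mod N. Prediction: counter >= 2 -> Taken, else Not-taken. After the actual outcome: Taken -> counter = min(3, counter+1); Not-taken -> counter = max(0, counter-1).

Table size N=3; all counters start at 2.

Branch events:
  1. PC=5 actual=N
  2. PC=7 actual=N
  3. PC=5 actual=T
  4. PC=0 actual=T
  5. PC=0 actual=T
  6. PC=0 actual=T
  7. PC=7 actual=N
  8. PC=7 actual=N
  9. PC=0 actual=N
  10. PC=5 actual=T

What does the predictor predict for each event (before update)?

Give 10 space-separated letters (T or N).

Ev 1: PC=5 idx=2 pred=T actual=N -> ctr[2]=1
Ev 2: PC=7 idx=1 pred=T actual=N -> ctr[1]=1
Ev 3: PC=5 idx=2 pred=N actual=T -> ctr[2]=2
Ev 4: PC=0 idx=0 pred=T actual=T -> ctr[0]=3
Ev 5: PC=0 idx=0 pred=T actual=T -> ctr[0]=3
Ev 6: PC=0 idx=0 pred=T actual=T -> ctr[0]=3
Ev 7: PC=7 idx=1 pred=N actual=N -> ctr[1]=0
Ev 8: PC=7 idx=1 pred=N actual=N -> ctr[1]=0
Ev 9: PC=0 idx=0 pred=T actual=N -> ctr[0]=2
Ev 10: PC=5 idx=2 pred=T actual=T -> ctr[2]=3

Answer: T T N T T T N N T T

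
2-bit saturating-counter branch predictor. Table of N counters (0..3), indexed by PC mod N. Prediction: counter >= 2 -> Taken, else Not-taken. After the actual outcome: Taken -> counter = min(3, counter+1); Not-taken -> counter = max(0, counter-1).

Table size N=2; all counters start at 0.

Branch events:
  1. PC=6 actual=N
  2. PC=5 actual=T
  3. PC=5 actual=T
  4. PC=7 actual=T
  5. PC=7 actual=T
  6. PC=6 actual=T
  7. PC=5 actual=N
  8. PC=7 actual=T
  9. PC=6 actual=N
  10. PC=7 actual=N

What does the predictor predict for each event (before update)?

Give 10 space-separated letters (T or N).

Ev 1: PC=6 idx=0 pred=N actual=N -> ctr[0]=0
Ev 2: PC=5 idx=1 pred=N actual=T -> ctr[1]=1
Ev 3: PC=5 idx=1 pred=N actual=T -> ctr[1]=2
Ev 4: PC=7 idx=1 pred=T actual=T -> ctr[1]=3
Ev 5: PC=7 idx=1 pred=T actual=T -> ctr[1]=3
Ev 6: PC=6 idx=0 pred=N actual=T -> ctr[0]=1
Ev 7: PC=5 idx=1 pred=T actual=N -> ctr[1]=2
Ev 8: PC=7 idx=1 pred=T actual=T -> ctr[1]=3
Ev 9: PC=6 idx=0 pred=N actual=N -> ctr[0]=0
Ev 10: PC=7 idx=1 pred=T actual=N -> ctr[1]=2

Answer: N N N T T N T T N T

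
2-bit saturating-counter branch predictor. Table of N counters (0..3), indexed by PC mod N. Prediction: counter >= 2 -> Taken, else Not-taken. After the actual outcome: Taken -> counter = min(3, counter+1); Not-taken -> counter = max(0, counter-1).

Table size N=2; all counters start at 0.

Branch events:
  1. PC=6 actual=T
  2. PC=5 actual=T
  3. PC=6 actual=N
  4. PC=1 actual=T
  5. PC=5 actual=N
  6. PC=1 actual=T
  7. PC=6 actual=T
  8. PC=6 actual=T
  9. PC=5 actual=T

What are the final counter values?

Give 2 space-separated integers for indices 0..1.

Answer: 2 3

Derivation:
Ev 1: PC=6 idx=0 pred=N actual=T -> ctr[0]=1
Ev 2: PC=5 idx=1 pred=N actual=T -> ctr[1]=1
Ev 3: PC=6 idx=0 pred=N actual=N -> ctr[0]=0
Ev 4: PC=1 idx=1 pred=N actual=T -> ctr[1]=2
Ev 5: PC=5 idx=1 pred=T actual=N -> ctr[1]=1
Ev 6: PC=1 idx=1 pred=N actual=T -> ctr[1]=2
Ev 7: PC=6 idx=0 pred=N actual=T -> ctr[0]=1
Ev 8: PC=6 idx=0 pred=N actual=T -> ctr[0]=2
Ev 9: PC=5 idx=1 pred=T actual=T -> ctr[1]=3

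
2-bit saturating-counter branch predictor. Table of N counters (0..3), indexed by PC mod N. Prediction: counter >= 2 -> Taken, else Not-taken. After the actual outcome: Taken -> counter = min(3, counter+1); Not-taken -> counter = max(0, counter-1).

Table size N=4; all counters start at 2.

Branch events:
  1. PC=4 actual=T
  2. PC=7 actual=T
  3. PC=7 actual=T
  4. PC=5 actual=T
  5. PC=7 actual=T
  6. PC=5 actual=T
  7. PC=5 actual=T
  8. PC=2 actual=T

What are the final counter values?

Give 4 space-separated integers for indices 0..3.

Ev 1: PC=4 idx=0 pred=T actual=T -> ctr[0]=3
Ev 2: PC=7 idx=3 pred=T actual=T -> ctr[3]=3
Ev 3: PC=7 idx=3 pred=T actual=T -> ctr[3]=3
Ev 4: PC=5 idx=1 pred=T actual=T -> ctr[1]=3
Ev 5: PC=7 idx=3 pred=T actual=T -> ctr[3]=3
Ev 6: PC=5 idx=1 pred=T actual=T -> ctr[1]=3
Ev 7: PC=5 idx=1 pred=T actual=T -> ctr[1]=3
Ev 8: PC=2 idx=2 pred=T actual=T -> ctr[2]=3

Answer: 3 3 3 3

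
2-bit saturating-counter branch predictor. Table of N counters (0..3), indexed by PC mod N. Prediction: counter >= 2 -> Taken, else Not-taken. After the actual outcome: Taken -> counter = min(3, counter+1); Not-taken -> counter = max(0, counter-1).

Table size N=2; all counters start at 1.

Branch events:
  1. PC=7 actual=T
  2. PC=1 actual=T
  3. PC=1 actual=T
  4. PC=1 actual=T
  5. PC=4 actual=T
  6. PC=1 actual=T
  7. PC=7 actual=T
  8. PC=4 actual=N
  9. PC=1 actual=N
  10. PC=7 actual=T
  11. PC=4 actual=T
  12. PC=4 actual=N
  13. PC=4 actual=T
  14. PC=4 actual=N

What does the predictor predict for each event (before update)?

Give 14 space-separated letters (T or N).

Answer: N T T T N T T T T T N T N T

Derivation:
Ev 1: PC=7 idx=1 pred=N actual=T -> ctr[1]=2
Ev 2: PC=1 idx=1 pred=T actual=T -> ctr[1]=3
Ev 3: PC=1 idx=1 pred=T actual=T -> ctr[1]=3
Ev 4: PC=1 idx=1 pred=T actual=T -> ctr[1]=3
Ev 5: PC=4 idx=0 pred=N actual=T -> ctr[0]=2
Ev 6: PC=1 idx=1 pred=T actual=T -> ctr[1]=3
Ev 7: PC=7 idx=1 pred=T actual=T -> ctr[1]=3
Ev 8: PC=4 idx=0 pred=T actual=N -> ctr[0]=1
Ev 9: PC=1 idx=1 pred=T actual=N -> ctr[1]=2
Ev 10: PC=7 idx=1 pred=T actual=T -> ctr[1]=3
Ev 11: PC=4 idx=0 pred=N actual=T -> ctr[0]=2
Ev 12: PC=4 idx=0 pred=T actual=N -> ctr[0]=1
Ev 13: PC=4 idx=0 pred=N actual=T -> ctr[0]=2
Ev 14: PC=4 idx=0 pred=T actual=N -> ctr[0]=1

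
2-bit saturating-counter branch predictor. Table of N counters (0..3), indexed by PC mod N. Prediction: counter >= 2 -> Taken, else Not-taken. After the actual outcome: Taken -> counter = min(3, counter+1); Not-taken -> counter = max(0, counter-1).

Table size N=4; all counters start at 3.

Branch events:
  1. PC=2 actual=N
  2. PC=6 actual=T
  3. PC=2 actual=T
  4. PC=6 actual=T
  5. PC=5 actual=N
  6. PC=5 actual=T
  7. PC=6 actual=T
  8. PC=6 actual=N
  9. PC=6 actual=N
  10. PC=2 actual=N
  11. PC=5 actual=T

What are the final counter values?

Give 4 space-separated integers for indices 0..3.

Answer: 3 3 0 3

Derivation:
Ev 1: PC=2 idx=2 pred=T actual=N -> ctr[2]=2
Ev 2: PC=6 idx=2 pred=T actual=T -> ctr[2]=3
Ev 3: PC=2 idx=2 pred=T actual=T -> ctr[2]=3
Ev 4: PC=6 idx=2 pred=T actual=T -> ctr[2]=3
Ev 5: PC=5 idx=1 pred=T actual=N -> ctr[1]=2
Ev 6: PC=5 idx=1 pred=T actual=T -> ctr[1]=3
Ev 7: PC=6 idx=2 pred=T actual=T -> ctr[2]=3
Ev 8: PC=6 idx=2 pred=T actual=N -> ctr[2]=2
Ev 9: PC=6 idx=2 pred=T actual=N -> ctr[2]=1
Ev 10: PC=2 idx=2 pred=N actual=N -> ctr[2]=0
Ev 11: PC=5 idx=1 pred=T actual=T -> ctr[1]=3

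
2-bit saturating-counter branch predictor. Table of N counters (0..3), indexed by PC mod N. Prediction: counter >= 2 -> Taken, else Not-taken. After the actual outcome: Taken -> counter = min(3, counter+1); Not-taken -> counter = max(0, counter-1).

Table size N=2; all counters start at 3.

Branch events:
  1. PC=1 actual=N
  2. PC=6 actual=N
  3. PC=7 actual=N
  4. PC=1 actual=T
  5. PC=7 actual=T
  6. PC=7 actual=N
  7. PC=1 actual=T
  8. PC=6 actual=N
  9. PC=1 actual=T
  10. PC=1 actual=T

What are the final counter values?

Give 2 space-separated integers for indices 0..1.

Ev 1: PC=1 idx=1 pred=T actual=N -> ctr[1]=2
Ev 2: PC=6 idx=0 pred=T actual=N -> ctr[0]=2
Ev 3: PC=7 idx=1 pred=T actual=N -> ctr[1]=1
Ev 4: PC=1 idx=1 pred=N actual=T -> ctr[1]=2
Ev 5: PC=7 idx=1 pred=T actual=T -> ctr[1]=3
Ev 6: PC=7 idx=1 pred=T actual=N -> ctr[1]=2
Ev 7: PC=1 idx=1 pred=T actual=T -> ctr[1]=3
Ev 8: PC=6 idx=0 pred=T actual=N -> ctr[0]=1
Ev 9: PC=1 idx=1 pred=T actual=T -> ctr[1]=3
Ev 10: PC=1 idx=1 pred=T actual=T -> ctr[1]=3

Answer: 1 3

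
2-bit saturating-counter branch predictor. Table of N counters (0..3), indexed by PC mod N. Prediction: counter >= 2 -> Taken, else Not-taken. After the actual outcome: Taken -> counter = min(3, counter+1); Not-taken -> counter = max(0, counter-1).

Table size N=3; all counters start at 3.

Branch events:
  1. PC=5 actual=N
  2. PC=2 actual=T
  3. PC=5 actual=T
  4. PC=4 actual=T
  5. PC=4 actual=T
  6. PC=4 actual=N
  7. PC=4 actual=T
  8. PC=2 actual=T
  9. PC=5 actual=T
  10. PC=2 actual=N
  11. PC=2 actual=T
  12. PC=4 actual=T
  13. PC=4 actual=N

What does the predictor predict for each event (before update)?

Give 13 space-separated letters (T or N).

Ev 1: PC=5 idx=2 pred=T actual=N -> ctr[2]=2
Ev 2: PC=2 idx=2 pred=T actual=T -> ctr[2]=3
Ev 3: PC=5 idx=2 pred=T actual=T -> ctr[2]=3
Ev 4: PC=4 idx=1 pred=T actual=T -> ctr[1]=3
Ev 5: PC=4 idx=1 pred=T actual=T -> ctr[1]=3
Ev 6: PC=4 idx=1 pred=T actual=N -> ctr[1]=2
Ev 7: PC=4 idx=1 pred=T actual=T -> ctr[1]=3
Ev 8: PC=2 idx=2 pred=T actual=T -> ctr[2]=3
Ev 9: PC=5 idx=2 pred=T actual=T -> ctr[2]=3
Ev 10: PC=2 idx=2 pred=T actual=N -> ctr[2]=2
Ev 11: PC=2 idx=2 pred=T actual=T -> ctr[2]=3
Ev 12: PC=4 idx=1 pred=T actual=T -> ctr[1]=3
Ev 13: PC=4 idx=1 pred=T actual=N -> ctr[1]=2

Answer: T T T T T T T T T T T T T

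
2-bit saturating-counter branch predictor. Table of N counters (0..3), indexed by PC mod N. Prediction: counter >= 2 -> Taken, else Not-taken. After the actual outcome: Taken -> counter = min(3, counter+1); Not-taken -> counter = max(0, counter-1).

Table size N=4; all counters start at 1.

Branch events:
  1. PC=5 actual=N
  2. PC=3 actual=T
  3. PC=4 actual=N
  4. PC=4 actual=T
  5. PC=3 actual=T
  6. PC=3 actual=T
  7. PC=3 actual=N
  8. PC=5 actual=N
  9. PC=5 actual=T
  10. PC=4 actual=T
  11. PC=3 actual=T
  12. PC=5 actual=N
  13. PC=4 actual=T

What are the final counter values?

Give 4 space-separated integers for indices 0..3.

Ev 1: PC=5 idx=1 pred=N actual=N -> ctr[1]=0
Ev 2: PC=3 idx=3 pred=N actual=T -> ctr[3]=2
Ev 3: PC=4 idx=0 pred=N actual=N -> ctr[0]=0
Ev 4: PC=4 idx=0 pred=N actual=T -> ctr[0]=1
Ev 5: PC=3 idx=3 pred=T actual=T -> ctr[3]=3
Ev 6: PC=3 idx=3 pred=T actual=T -> ctr[3]=3
Ev 7: PC=3 idx=3 pred=T actual=N -> ctr[3]=2
Ev 8: PC=5 idx=1 pred=N actual=N -> ctr[1]=0
Ev 9: PC=5 idx=1 pred=N actual=T -> ctr[1]=1
Ev 10: PC=4 idx=0 pred=N actual=T -> ctr[0]=2
Ev 11: PC=3 idx=3 pred=T actual=T -> ctr[3]=3
Ev 12: PC=5 idx=1 pred=N actual=N -> ctr[1]=0
Ev 13: PC=4 idx=0 pred=T actual=T -> ctr[0]=3

Answer: 3 0 1 3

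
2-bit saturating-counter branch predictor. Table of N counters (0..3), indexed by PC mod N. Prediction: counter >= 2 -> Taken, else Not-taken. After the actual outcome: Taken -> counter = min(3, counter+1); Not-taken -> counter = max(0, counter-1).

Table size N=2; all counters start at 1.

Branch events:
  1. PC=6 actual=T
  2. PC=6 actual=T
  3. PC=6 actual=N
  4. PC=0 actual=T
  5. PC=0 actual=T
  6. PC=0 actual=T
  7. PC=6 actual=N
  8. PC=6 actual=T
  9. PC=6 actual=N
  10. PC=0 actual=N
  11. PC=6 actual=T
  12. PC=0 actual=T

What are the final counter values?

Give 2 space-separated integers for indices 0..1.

Ev 1: PC=6 idx=0 pred=N actual=T -> ctr[0]=2
Ev 2: PC=6 idx=0 pred=T actual=T -> ctr[0]=3
Ev 3: PC=6 idx=0 pred=T actual=N -> ctr[0]=2
Ev 4: PC=0 idx=0 pred=T actual=T -> ctr[0]=3
Ev 5: PC=0 idx=0 pred=T actual=T -> ctr[0]=3
Ev 6: PC=0 idx=0 pred=T actual=T -> ctr[0]=3
Ev 7: PC=6 idx=0 pred=T actual=N -> ctr[0]=2
Ev 8: PC=6 idx=0 pred=T actual=T -> ctr[0]=3
Ev 9: PC=6 idx=0 pred=T actual=N -> ctr[0]=2
Ev 10: PC=0 idx=0 pred=T actual=N -> ctr[0]=1
Ev 11: PC=6 idx=0 pred=N actual=T -> ctr[0]=2
Ev 12: PC=0 idx=0 pred=T actual=T -> ctr[0]=3

Answer: 3 1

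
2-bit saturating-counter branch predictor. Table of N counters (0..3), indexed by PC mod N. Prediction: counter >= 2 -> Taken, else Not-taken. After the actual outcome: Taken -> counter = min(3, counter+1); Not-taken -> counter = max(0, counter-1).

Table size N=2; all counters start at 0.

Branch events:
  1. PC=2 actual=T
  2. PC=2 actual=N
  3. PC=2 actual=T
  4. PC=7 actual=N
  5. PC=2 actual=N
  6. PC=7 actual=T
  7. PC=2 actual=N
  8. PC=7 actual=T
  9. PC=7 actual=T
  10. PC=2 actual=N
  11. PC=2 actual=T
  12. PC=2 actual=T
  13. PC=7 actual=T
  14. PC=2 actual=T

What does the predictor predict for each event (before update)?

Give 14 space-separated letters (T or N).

Answer: N N N N N N N N T N N N T T

Derivation:
Ev 1: PC=2 idx=0 pred=N actual=T -> ctr[0]=1
Ev 2: PC=2 idx=0 pred=N actual=N -> ctr[0]=0
Ev 3: PC=2 idx=0 pred=N actual=T -> ctr[0]=1
Ev 4: PC=7 idx=1 pred=N actual=N -> ctr[1]=0
Ev 5: PC=2 idx=0 pred=N actual=N -> ctr[0]=0
Ev 6: PC=7 idx=1 pred=N actual=T -> ctr[1]=1
Ev 7: PC=2 idx=0 pred=N actual=N -> ctr[0]=0
Ev 8: PC=7 idx=1 pred=N actual=T -> ctr[1]=2
Ev 9: PC=7 idx=1 pred=T actual=T -> ctr[1]=3
Ev 10: PC=2 idx=0 pred=N actual=N -> ctr[0]=0
Ev 11: PC=2 idx=0 pred=N actual=T -> ctr[0]=1
Ev 12: PC=2 idx=0 pred=N actual=T -> ctr[0]=2
Ev 13: PC=7 idx=1 pred=T actual=T -> ctr[1]=3
Ev 14: PC=2 idx=0 pred=T actual=T -> ctr[0]=3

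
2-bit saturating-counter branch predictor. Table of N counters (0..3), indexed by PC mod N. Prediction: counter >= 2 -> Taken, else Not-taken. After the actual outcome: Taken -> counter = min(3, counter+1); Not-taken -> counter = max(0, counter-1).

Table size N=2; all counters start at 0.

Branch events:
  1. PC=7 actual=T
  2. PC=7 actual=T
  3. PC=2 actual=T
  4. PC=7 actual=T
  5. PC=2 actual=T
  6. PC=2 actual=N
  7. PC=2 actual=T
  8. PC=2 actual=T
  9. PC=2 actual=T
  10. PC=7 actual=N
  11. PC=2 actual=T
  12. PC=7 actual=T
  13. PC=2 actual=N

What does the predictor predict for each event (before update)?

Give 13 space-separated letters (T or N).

Answer: N N N T N T N T T T T T T

Derivation:
Ev 1: PC=7 idx=1 pred=N actual=T -> ctr[1]=1
Ev 2: PC=7 idx=1 pred=N actual=T -> ctr[1]=2
Ev 3: PC=2 idx=0 pred=N actual=T -> ctr[0]=1
Ev 4: PC=7 idx=1 pred=T actual=T -> ctr[1]=3
Ev 5: PC=2 idx=0 pred=N actual=T -> ctr[0]=2
Ev 6: PC=2 idx=0 pred=T actual=N -> ctr[0]=1
Ev 7: PC=2 idx=0 pred=N actual=T -> ctr[0]=2
Ev 8: PC=2 idx=0 pred=T actual=T -> ctr[0]=3
Ev 9: PC=2 idx=0 pred=T actual=T -> ctr[0]=3
Ev 10: PC=7 idx=1 pred=T actual=N -> ctr[1]=2
Ev 11: PC=2 idx=0 pred=T actual=T -> ctr[0]=3
Ev 12: PC=7 idx=1 pred=T actual=T -> ctr[1]=3
Ev 13: PC=2 idx=0 pred=T actual=N -> ctr[0]=2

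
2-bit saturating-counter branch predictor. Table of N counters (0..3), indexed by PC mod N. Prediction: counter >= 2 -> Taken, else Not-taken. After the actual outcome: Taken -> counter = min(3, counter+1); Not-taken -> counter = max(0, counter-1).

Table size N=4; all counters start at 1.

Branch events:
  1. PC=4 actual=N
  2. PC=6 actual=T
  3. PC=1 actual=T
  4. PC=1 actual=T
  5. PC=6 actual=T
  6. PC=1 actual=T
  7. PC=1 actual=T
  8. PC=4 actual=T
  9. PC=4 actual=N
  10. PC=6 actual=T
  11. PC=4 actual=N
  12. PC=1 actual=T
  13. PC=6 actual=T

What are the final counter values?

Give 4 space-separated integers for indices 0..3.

Ev 1: PC=4 idx=0 pred=N actual=N -> ctr[0]=0
Ev 2: PC=6 idx=2 pred=N actual=T -> ctr[2]=2
Ev 3: PC=1 idx=1 pred=N actual=T -> ctr[1]=2
Ev 4: PC=1 idx=1 pred=T actual=T -> ctr[1]=3
Ev 5: PC=6 idx=2 pred=T actual=T -> ctr[2]=3
Ev 6: PC=1 idx=1 pred=T actual=T -> ctr[1]=3
Ev 7: PC=1 idx=1 pred=T actual=T -> ctr[1]=3
Ev 8: PC=4 idx=0 pred=N actual=T -> ctr[0]=1
Ev 9: PC=4 idx=0 pred=N actual=N -> ctr[0]=0
Ev 10: PC=6 idx=2 pred=T actual=T -> ctr[2]=3
Ev 11: PC=4 idx=0 pred=N actual=N -> ctr[0]=0
Ev 12: PC=1 idx=1 pred=T actual=T -> ctr[1]=3
Ev 13: PC=6 idx=2 pred=T actual=T -> ctr[2]=3

Answer: 0 3 3 1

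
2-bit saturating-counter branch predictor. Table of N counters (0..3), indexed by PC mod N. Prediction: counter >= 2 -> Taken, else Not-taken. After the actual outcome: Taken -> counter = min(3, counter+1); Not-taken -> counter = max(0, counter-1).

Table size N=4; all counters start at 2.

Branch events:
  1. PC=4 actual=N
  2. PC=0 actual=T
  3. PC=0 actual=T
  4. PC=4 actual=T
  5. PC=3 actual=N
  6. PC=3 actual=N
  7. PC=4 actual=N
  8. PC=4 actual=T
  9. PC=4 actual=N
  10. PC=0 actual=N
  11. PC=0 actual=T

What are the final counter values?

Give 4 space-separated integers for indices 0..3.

Ev 1: PC=4 idx=0 pred=T actual=N -> ctr[0]=1
Ev 2: PC=0 idx=0 pred=N actual=T -> ctr[0]=2
Ev 3: PC=0 idx=0 pred=T actual=T -> ctr[0]=3
Ev 4: PC=4 idx=0 pred=T actual=T -> ctr[0]=3
Ev 5: PC=3 idx=3 pred=T actual=N -> ctr[3]=1
Ev 6: PC=3 idx=3 pred=N actual=N -> ctr[3]=0
Ev 7: PC=4 idx=0 pred=T actual=N -> ctr[0]=2
Ev 8: PC=4 idx=0 pred=T actual=T -> ctr[0]=3
Ev 9: PC=4 idx=0 pred=T actual=N -> ctr[0]=2
Ev 10: PC=0 idx=0 pred=T actual=N -> ctr[0]=1
Ev 11: PC=0 idx=0 pred=N actual=T -> ctr[0]=2

Answer: 2 2 2 0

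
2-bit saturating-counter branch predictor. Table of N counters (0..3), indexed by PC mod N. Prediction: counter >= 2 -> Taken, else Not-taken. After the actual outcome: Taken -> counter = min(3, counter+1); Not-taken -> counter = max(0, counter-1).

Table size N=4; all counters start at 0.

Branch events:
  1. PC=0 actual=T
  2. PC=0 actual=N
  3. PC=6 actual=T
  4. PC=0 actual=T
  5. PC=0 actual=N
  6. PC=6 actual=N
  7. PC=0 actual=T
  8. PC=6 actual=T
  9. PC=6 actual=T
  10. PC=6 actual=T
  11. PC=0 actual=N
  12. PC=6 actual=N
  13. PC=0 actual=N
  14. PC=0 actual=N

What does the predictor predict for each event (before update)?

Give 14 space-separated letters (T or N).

Ev 1: PC=0 idx=0 pred=N actual=T -> ctr[0]=1
Ev 2: PC=0 idx=0 pred=N actual=N -> ctr[0]=0
Ev 3: PC=6 idx=2 pred=N actual=T -> ctr[2]=1
Ev 4: PC=0 idx=0 pred=N actual=T -> ctr[0]=1
Ev 5: PC=0 idx=0 pred=N actual=N -> ctr[0]=0
Ev 6: PC=6 idx=2 pred=N actual=N -> ctr[2]=0
Ev 7: PC=0 idx=0 pred=N actual=T -> ctr[0]=1
Ev 8: PC=6 idx=2 pred=N actual=T -> ctr[2]=1
Ev 9: PC=6 idx=2 pred=N actual=T -> ctr[2]=2
Ev 10: PC=6 idx=2 pred=T actual=T -> ctr[2]=3
Ev 11: PC=0 idx=0 pred=N actual=N -> ctr[0]=0
Ev 12: PC=6 idx=2 pred=T actual=N -> ctr[2]=2
Ev 13: PC=0 idx=0 pred=N actual=N -> ctr[0]=0
Ev 14: PC=0 idx=0 pred=N actual=N -> ctr[0]=0

Answer: N N N N N N N N N T N T N N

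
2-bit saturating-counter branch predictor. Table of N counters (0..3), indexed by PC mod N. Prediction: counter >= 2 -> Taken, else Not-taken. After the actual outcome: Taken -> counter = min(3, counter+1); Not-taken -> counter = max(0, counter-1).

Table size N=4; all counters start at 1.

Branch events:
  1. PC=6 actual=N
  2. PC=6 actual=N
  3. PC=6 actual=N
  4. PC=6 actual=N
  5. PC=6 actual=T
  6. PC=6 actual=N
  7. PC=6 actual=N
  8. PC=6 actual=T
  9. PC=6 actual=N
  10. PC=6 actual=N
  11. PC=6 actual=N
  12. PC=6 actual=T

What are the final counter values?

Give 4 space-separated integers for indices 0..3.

Ev 1: PC=6 idx=2 pred=N actual=N -> ctr[2]=0
Ev 2: PC=6 idx=2 pred=N actual=N -> ctr[2]=0
Ev 3: PC=6 idx=2 pred=N actual=N -> ctr[2]=0
Ev 4: PC=6 idx=2 pred=N actual=N -> ctr[2]=0
Ev 5: PC=6 idx=2 pred=N actual=T -> ctr[2]=1
Ev 6: PC=6 idx=2 pred=N actual=N -> ctr[2]=0
Ev 7: PC=6 idx=2 pred=N actual=N -> ctr[2]=0
Ev 8: PC=6 idx=2 pred=N actual=T -> ctr[2]=1
Ev 9: PC=6 idx=2 pred=N actual=N -> ctr[2]=0
Ev 10: PC=6 idx=2 pred=N actual=N -> ctr[2]=0
Ev 11: PC=6 idx=2 pred=N actual=N -> ctr[2]=0
Ev 12: PC=6 idx=2 pred=N actual=T -> ctr[2]=1

Answer: 1 1 1 1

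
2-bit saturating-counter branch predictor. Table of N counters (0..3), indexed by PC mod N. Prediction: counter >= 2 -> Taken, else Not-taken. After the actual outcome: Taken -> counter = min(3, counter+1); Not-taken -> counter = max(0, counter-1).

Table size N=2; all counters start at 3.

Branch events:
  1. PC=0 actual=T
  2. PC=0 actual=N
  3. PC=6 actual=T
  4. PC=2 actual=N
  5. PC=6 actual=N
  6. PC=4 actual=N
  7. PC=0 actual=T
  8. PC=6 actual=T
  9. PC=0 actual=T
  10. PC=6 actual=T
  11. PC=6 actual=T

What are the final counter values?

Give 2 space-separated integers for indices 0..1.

Ev 1: PC=0 idx=0 pred=T actual=T -> ctr[0]=3
Ev 2: PC=0 idx=0 pred=T actual=N -> ctr[0]=2
Ev 3: PC=6 idx=0 pred=T actual=T -> ctr[0]=3
Ev 4: PC=2 idx=0 pred=T actual=N -> ctr[0]=2
Ev 5: PC=6 idx=0 pred=T actual=N -> ctr[0]=1
Ev 6: PC=4 idx=0 pred=N actual=N -> ctr[0]=0
Ev 7: PC=0 idx=0 pred=N actual=T -> ctr[0]=1
Ev 8: PC=6 idx=0 pred=N actual=T -> ctr[0]=2
Ev 9: PC=0 idx=0 pred=T actual=T -> ctr[0]=3
Ev 10: PC=6 idx=0 pred=T actual=T -> ctr[0]=3
Ev 11: PC=6 idx=0 pred=T actual=T -> ctr[0]=3

Answer: 3 3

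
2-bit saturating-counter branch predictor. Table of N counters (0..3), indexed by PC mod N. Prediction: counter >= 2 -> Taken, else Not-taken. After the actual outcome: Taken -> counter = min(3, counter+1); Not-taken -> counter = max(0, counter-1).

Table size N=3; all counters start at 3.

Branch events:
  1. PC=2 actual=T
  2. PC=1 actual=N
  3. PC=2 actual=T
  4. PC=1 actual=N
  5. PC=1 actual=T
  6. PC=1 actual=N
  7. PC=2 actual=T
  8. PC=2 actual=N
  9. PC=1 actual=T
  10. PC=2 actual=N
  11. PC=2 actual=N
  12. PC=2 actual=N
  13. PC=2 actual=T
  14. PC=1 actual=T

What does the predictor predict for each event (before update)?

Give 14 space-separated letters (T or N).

Ev 1: PC=2 idx=2 pred=T actual=T -> ctr[2]=3
Ev 2: PC=1 idx=1 pred=T actual=N -> ctr[1]=2
Ev 3: PC=2 idx=2 pred=T actual=T -> ctr[2]=3
Ev 4: PC=1 idx=1 pred=T actual=N -> ctr[1]=1
Ev 5: PC=1 idx=1 pred=N actual=T -> ctr[1]=2
Ev 6: PC=1 idx=1 pred=T actual=N -> ctr[1]=1
Ev 7: PC=2 idx=2 pred=T actual=T -> ctr[2]=3
Ev 8: PC=2 idx=2 pred=T actual=N -> ctr[2]=2
Ev 9: PC=1 idx=1 pred=N actual=T -> ctr[1]=2
Ev 10: PC=2 idx=2 pred=T actual=N -> ctr[2]=1
Ev 11: PC=2 idx=2 pred=N actual=N -> ctr[2]=0
Ev 12: PC=2 idx=2 pred=N actual=N -> ctr[2]=0
Ev 13: PC=2 idx=2 pred=N actual=T -> ctr[2]=1
Ev 14: PC=1 idx=1 pred=T actual=T -> ctr[1]=3

Answer: T T T T N T T T N T N N N T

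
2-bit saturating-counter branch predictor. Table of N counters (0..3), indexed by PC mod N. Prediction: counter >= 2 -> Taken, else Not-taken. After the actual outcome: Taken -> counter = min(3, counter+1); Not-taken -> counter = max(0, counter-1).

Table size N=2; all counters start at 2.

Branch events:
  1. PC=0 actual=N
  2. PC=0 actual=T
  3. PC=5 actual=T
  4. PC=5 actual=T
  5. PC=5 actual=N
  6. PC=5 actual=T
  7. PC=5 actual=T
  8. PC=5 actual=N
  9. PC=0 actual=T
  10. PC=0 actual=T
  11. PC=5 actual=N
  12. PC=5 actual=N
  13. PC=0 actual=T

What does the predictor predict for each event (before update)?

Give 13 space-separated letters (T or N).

Ev 1: PC=0 idx=0 pred=T actual=N -> ctr[0]=1
Ev 2: PC=0 idx=0 pred=N actual=T -> ctr[0]=2
Ev 3: PC=5 idx=1 pred=T actual=T -> ctr[1]=3
Ev 4: PC=5 idx=1 pred=T actual=T -> ctr[1]=3
Ev 5: PC=5 idx=1 pred=T actual=N -> ctr[1]=2
Ev 6: PC=5 idx=1 pred=T actual=T -> ctr[1]=3
Ev 7: PC=5 idx=1 pred=T actual=T -> ctr[1]=3
Ev 8: PC=5 idx=1 pred=T actual=N -> ctr[1]=2
Ev 9: PC=0 idx=0 pred=T actual=T -> ctr[0]=3
Ev 10: PC=0 idx=0 pred=T actual=T -> ctr[0]=3
Ev 11: PC=5 idx=1 pred=T actual=N -> ctr[1]=1
Ev 12: PC=5 idx=1 pred=N actual=N -> ctr[1]=0
Ev 13: PC=0 idx=0 pred=T actual=T -> ctr[0]=3

Answer: T N T T T T T T T T T N T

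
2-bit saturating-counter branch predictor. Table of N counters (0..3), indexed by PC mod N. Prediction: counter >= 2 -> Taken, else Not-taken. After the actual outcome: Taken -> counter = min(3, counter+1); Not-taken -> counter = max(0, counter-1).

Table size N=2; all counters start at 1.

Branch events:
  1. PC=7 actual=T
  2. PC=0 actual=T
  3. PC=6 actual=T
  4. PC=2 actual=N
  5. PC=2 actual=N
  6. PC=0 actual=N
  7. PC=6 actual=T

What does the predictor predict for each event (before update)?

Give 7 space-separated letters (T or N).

Answer: N N T T T N N

Derivation:
Ev 1: PC=7 idx=1 pred=N actual=T -> ctr[1]=2
Ev 2: PC=0 idx=0 pred=N actual=T -> ctr[0]=2
Ev 3: PC=6 idx=0 pred=T actual=T -> ctr[0]=3
Ev 4: PC=2 idx=0 pred=T actual=N -> ctr[0]=2
Ev 5: PC=2 idx=0 pred=T actual=N -> ctr[0]=1
Ev 6: PC=0 idx=0 pred=N actual=N -> ctr[0]=0
Ev 7: PC=6 idx=0 pred=N actual=T -> ctr[0]=1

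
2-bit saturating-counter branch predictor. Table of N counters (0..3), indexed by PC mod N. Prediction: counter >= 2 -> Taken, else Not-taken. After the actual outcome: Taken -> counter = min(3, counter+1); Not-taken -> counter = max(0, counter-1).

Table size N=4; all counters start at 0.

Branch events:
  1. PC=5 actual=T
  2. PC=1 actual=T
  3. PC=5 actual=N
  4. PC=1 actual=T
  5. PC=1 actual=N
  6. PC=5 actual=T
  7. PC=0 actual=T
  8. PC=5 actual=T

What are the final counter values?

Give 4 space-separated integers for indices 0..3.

Ev 1: PC=5 idx=1 pred=N actual=T -> ctr[1]=1
Ev 2: PC=1 idx=1 pred=N actual=T -> ctr[1]=2
Ev 3: PC=5 idx=1 pred=T actual=N -> ctr[1]=1
Ev 4: PC=1 idx=1 pred=N actual=T -> ctr[1]=2
Ev 5: PC=1 idx=1 pred=T actual=N -> ctr[1]=1
Ev 6: PC=5 idx=1 pred=N actual=T -> ctr[1]=2
Ev 7: PC=0 idx=0 pred=N actual=T -> ctr[0]=1
Ev 8: PC=5 idx=1 pred=T actual=T -> ctr[1]=3

Answer: 1 3 0 0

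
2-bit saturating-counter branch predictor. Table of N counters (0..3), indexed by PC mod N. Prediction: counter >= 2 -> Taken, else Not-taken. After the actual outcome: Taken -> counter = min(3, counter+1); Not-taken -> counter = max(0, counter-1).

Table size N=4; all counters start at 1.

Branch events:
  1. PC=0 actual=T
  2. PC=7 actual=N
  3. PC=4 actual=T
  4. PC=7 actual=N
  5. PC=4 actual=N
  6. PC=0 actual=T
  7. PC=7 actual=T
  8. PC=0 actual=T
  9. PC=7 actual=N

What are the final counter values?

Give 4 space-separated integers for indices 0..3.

Answer: 3 1 1 0

Derivation:
Ev 1: PC=0 idx=0 pred=N actual=T -> ctr[0]=2
Ev 2: PC=7 idx=3 pred=N actual=N -> ctr[3]=0
Ev 3: PC=4 idx=0 pred=T actual=T -> ctr[0]=3
Ev 4: PC=7 idx=3 pred=N actual=N -> ctr[3]=0
Ev 5: PC=4 idx=0 pred=T actual=N -> ctr[0]=2
Ev 6: PC=0 idx=0 pred=T actual=T -> ctr[0]=3
Ev 7: PC=7 idx=3 pred=N actual=T -> ctr[3]=1
Ev 8: PC=0 idx=0 pred=T actual=T -> ctr[0]=3
Ev 9: PC=7 idx=3 pred=N actual=N -> ctr[3]=0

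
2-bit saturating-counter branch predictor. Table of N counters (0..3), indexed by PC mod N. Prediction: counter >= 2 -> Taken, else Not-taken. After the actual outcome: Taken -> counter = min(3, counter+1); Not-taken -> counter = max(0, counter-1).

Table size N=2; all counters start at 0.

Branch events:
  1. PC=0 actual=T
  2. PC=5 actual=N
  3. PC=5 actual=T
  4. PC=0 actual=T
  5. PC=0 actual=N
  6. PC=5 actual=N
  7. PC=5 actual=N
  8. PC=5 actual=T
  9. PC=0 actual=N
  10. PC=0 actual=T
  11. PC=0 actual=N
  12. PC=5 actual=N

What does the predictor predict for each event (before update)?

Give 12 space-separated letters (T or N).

Ev 1: PC=0 idx=0 pred=N actual=T -> ctr[0]=1
Ev 2: PC=5 idx=1 pred=N actual=N -> ctr[1]=0
Ev 3: PC=5 idx=1 pred=N actual=T -> ctr[1]=1
Ev 4: PC=0 idx=0 pred=N actual=T -> ctr[0]=2
Ev 5: PC=0 idx=0 pred=T actual=N -> ctr[0]=1
Ev 6: PC=5 idx=1 pred=N actual=N -> ctr[1]=0
Ev 7: PC=5 idx=1 pred=N actual=N -> ctr[1]=0
Ev 8: PC=5 idx=1 pred=N actual=T -> ctr[1]=1
Ev 9: PC=0 idx=0 pred=N actual=N -> ctr[0]=0
Ev 10: PC=0 idx=0 pred=N actual=T -> ctr[0]=1
Ev 11: PC=0 idx=0 pred=N actual=N -> ctr[0]=0
Ev 12: PC=5 idx=1 pred=N actual=N -> ctr[1]=0

Answer: N N N N T N N N N N N N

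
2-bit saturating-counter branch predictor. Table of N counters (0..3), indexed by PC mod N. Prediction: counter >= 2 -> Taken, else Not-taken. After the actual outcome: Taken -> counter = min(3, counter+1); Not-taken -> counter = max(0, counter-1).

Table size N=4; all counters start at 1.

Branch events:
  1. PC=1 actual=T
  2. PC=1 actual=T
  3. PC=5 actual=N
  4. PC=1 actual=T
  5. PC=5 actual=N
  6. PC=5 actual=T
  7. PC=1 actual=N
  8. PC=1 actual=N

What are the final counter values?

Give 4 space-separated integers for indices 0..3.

Ev 1: PC=1 idx=1 pred=N actual=T -> ctr[1]=2
Ev 2: PC=1 idx=1 pred=T actual=T -> ctr[1]=3
Ev 3: PC=5 idx=1 pred=T actual=N -> ctr[1]=2
Ev 4: PC=1 idx=1 pred=T actual=T -> ctr[1]=3
Ev 5: PC=5 idx=1 pred=T actual=N -> ctr[1]=2
Ev 6: PC=5 idx=1 pred=T actual=T -> ctr[1]=3
Ev 7: PC=1 idx=1 pred=T actual=N -> ctr[1]=2
Ev 8: PC=1 idx=1 pred=T actual=N -> ctr[1]=1

Answer: 1 1 1 1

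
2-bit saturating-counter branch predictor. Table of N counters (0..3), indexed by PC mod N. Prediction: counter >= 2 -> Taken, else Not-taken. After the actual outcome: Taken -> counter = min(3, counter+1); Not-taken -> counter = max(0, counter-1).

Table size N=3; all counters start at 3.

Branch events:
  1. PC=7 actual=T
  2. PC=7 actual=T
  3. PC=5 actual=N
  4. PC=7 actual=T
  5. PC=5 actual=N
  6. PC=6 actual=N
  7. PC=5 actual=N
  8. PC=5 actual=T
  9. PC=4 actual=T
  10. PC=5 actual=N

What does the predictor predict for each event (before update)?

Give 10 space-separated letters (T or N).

Answer: T T T T T T N N T N

Derivation:
Ev 1: PC=7 idx=1 pred=T actual=T -> ctr[1]=3
Ev 2: PC=7 idx=1 pred=T actual=T -> ctr[1]=3
Ev 3: PC=5 idx=2 pred=T actual=N -> ctr[2]=2
Ev 4: PC=7 idx=1 pred=T actual=T -> ctr[1]=3
Ev 5: PC=5 idx=2 pred=T actual=N -> ctr[2]=1
Ev 6: PC=6 idx=0 pred=T actual=N -> ctr[0]=2
Ev 7: PC=5 idx=2 pred=N actual=N -> ctr[2]=0
Ev 8: PC=5 idx=2 pred=N actual=T -> ctr[2]=1
Ev 9: PC=4 idx=1 pred=T actual=T -> ctr[1]=3
Ev 10: PC=5 idx=2 pred=N actual=N -> ctr[2]=0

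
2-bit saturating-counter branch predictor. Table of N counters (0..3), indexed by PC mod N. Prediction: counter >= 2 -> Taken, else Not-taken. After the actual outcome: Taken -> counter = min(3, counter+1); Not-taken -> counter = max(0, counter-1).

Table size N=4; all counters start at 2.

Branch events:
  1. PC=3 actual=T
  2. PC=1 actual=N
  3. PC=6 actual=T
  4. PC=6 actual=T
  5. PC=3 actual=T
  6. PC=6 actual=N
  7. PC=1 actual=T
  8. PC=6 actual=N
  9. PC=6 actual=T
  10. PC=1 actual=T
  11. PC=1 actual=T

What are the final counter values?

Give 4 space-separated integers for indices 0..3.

Answer: 2 3 2 3

Derivation:
Ev 1: PC=3 idx=3 pred=T actual=T -> ctr[3]=3
Ev 2: PC=1 idx=1 pred=T actual=N -> ctr[1]=1
Ev 3: PC=6 idx=2 pred=T actual=T -> ctr[2]=3
Ev 4: PC=6 idx=2 pred=T actual=T -> ctr[2]=3
Ev 5: PC=3 idx=3 pred=T actual=T -> ctr[3]=3
Ev 6: PC=6 idx=2 pred=T actual=N -> ctr[2]=2
Ev 7: PC=1 idx=1 pred=N actual=T -> ctr[1]=2
Ev 8: PC=6 idx=2 pred=T actual=N -> ctr[2]=1
Ev 9: PC=6 idx=2 pred=N actual=T -> ctr[2]=2
Ev 10: PC=1 idx=1 pred=T actual=T -> ctr[1]=3
Ev 11: PC=1 idx=1 pred=T actual=T -> ctr[1]=3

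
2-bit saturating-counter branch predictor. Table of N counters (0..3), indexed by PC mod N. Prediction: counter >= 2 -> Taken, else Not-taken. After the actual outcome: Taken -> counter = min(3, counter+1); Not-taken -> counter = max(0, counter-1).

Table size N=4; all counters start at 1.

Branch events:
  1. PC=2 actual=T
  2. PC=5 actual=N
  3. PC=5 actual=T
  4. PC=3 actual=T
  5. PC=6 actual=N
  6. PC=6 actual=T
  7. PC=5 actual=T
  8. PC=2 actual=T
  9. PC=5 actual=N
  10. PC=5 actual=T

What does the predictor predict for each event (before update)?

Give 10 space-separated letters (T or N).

Ev 1: PC=2 idx=2 pred=N actual=T -> ctr[2]=2
Ev 2: PC=5 idx=1 pred=N actual=N -> ctr[1]=0
Ev 3: PC=5 idx=1 pred=N actual=T -> ctr[1]=1
Ev 4: PC=3 idx=3 pred=N actual=T -> ctr[3]=2
Ev 5: PC=6 idx=2 pred=T actual=N -> ctr[2]=1
Ev 6: PC=6 idx=2 pred=N actual=T -> ctr[2]=2
Ev 7: PC=5 idx=1 pred=N actual=T -> ctr[1]=2
Ev 8: PC=2 idx=2 pred=T actual=T -> ctr[2]=3
Ev 9: PC=5 idx=1 pred=T actual=N -> ctr[1]=1
Ev 10: PC=5 idx=1 pred=N actual=T -> ctr[1]=2

Answer: N N N N T N N T T N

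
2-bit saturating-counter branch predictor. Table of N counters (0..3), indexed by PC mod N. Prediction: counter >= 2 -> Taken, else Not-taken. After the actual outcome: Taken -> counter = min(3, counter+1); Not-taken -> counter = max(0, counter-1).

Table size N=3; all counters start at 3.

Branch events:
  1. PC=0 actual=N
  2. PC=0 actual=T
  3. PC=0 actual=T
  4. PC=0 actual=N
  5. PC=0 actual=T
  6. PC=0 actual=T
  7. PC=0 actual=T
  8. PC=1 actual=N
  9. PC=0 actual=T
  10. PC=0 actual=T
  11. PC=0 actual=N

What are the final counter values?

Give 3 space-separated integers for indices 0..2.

Ev 1: PC=0 idx=0 pred=T actual=N -> ctr[0]=2
Ev 2: PC=0 idx=0 pred=T actual=T -> ctr[0]=3
Ev 3: PC=0 idx=0 pred=T actual=T -> ctr[0]=3
Ev 4: PC=0 idx=0 pred=T actual=N -> ctr[0]=2
Ev 5: PC=0 idx=0 pred=T actual=T -> ctr[0]=3
Ev 6: PC=0 idx=0 pred=T actual=T -> ctr[0]=3
Ev 7: PC=0 idx=0 pred=T actual=T -> ctr[0]=3
Ev 8: PC=1 idx=1 pred=T actual=N -> ctr[1]=2
Ev 9: PC=0 idx=0 pred=T actual=T -> ctr[0]=3
Ev 10: PC=0 idx=0 pred=T actual=T -> ctr[0]=3
Ev 11: PC=0 idx=0 pred=T actual=N -> ctr[0]=2

Answer: 2 2 3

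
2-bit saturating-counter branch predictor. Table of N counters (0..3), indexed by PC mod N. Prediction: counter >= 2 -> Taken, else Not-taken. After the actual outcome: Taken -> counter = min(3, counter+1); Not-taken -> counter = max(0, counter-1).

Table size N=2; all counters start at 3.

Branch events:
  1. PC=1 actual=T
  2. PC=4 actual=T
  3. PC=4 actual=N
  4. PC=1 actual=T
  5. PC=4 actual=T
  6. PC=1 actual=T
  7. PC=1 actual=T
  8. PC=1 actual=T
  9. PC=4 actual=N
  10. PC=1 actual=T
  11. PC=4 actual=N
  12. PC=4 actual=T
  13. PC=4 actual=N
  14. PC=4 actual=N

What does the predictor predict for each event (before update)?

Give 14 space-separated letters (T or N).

Ev 1: PC=1 idx=1 pred=T actual=T -> ctr[1]=3
Ev 2: PC=4 idx=0 pred=T actual=T -> ctr[0]=3
Ev 3: PC=4 idx=0 pred=T actual=N -> ctr[0]=2
Ev 4: PC=1 idx=1 pred=T actual=T -> ctr[1]=3
Ev 5: PC=4 idx=0 pred=T actual=T -> ctr[0]=3
Ev 6: PC=1 idx=1 pred=T actual=T -> ctr[1]=3
Ev 7: PC=1 idx=1 pred=T actual=T -> ctr[1]=3
Ev 8: PC=1 idx=1 pred=T actual=T -> ctr[1]=3
Ev 9: PC=4 idx=0 pred=T actual=N -> ctr[0]=2
Ev 10: PC=1 idx=1 pred=T actual=T -> ctr[1]=3
Ev 11: PC=4 idx=0 pred=T actual=N -> ctr[0]=1
Ev 12: PC=4 idx=0 pred=N actual=T -> ctr[0]=2
Ev 13: PC=4 idx=0 pred=T actual=N -> ctr[0]=1
Ev 14: PC=4 idx=0 pred=N actual=N -> ctr[0]=0

Answer: T T T T T T T T T T T N T N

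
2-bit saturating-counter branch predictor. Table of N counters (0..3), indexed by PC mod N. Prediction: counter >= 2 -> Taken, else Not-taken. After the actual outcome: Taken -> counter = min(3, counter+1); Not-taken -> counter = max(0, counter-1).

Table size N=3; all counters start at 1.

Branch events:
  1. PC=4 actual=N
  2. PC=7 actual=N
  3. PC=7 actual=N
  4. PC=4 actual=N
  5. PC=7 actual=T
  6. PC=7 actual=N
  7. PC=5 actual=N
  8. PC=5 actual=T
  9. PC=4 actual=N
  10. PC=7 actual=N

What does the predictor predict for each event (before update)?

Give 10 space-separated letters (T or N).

Answer: N N N N N N N N N N

Derivation:
Ev 1: PC=4 idx=1 pred=N actual=N -> ctr[1]=0
Ev 2: PC=7 idx=1 pred=N actual=N -> ctr[1]=0
Ev 3: PC=7 idx=1 pred=N actual=N -> ctr[1]=0
Ev 4: PC=4 idx=1 pred=N actual=N -> ctr[1]=0
Ev 5: PC=7 idx=1 pred=N actual=T -> ctr[1]=1
Ev 6: PC=7 idx=1 pred=N actual=N -> ctr[1]=0
Ev 7: PC=5 idx=2 pred=N actual=N -> ctr[2]=0
Ev 8: PC=5 idx=2 pred=N actual=T -> ctr[2]=1
Ev 9: PC=4 idx=1 pred=N actual=N -> ctr[1]=0
Ev 10: PC=7 idx=1 pred=N actual=N -> ctr[1]=0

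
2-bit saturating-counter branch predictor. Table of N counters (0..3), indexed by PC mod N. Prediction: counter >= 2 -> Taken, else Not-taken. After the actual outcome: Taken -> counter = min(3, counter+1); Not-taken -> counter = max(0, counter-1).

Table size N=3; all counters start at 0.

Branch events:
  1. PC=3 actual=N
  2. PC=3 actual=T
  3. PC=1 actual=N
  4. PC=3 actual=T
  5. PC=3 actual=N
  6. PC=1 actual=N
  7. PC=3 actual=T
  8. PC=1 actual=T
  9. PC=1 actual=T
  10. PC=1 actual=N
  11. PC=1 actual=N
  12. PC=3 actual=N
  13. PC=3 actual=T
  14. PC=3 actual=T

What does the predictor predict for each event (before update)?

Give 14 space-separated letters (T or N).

Answer: N N N N T N N N N T N T N T

Derivation:
Ev 1: PC=3 idx=0 pred=N actual=N -> ctr[0]=0
Ev 2: PC=3 idx=0 pred=N actual=T -> ctr[0]=1
Ev 3: PC=1 idx=1 pred=N actual=N -> ctr[1]=0
Ev 4: PC=3 idx=0 pred=N actual=T -> ctr[0]=2
Ev 5: PC=3 idx=0 pred=T actual=N -> ctr[0]=1
Ev 6: PC=1 idx=1 pred=N actual=N -> ctr[1]=0
Ev 7: PC=3 idx=0 pred=N actual=T -> ctr[0]=2
Ev 8: PC=1 idx=1 pred=N actual=T -> ctr[1]=1
Ev 9: PC=1 idx=1 pred=N actual=T -> ctr[1]=2
Ev 10: PC=1 idx=1 pred=T actual=N -> ctr[1]=1
Ev 11: PC=1 idx=1 pred=N actual=N -> ctr[1]=0
Ev 12: PC=3 idx=0 pred=T actual=N -> ctr[0]=1
Ev 13: PC=3 idx=0 pred=N actual=T -> ctr[0]=2
Ev 14: PC=3 idx=0 pred=T actual=T -> ctr[0]=3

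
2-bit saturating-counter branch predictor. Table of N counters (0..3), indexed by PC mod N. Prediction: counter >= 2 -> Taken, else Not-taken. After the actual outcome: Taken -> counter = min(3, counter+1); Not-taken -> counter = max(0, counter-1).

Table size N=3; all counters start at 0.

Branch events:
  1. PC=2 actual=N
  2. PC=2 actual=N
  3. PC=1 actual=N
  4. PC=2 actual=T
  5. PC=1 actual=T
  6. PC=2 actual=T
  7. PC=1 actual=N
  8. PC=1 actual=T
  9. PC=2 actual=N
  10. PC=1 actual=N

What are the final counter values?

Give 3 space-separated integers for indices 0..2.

Ev 1: PC=2 idx=2 pred=N actual=N -> ctr[2]=0
Ev 2: PC=2 idx=2 pred=N actual=N -> ctr[2]=0
Ev 3: PC=1 idx=1 pred=N actual=N -> ctr[1]=0
Ev 4: PC=2 idx=2 pred=N actual=T -> ctr[2]=1
Ev 5: PC=1 idx=1 pred=N actual=T -> ctr[1]=1
Ev 6: PC=2 idx=2 pred=N actual=T -> ctr[2]=2
Ev 7: PC=1 idx=1 pred=N actual=N -> ctr[1]=0
Ev 8: PC=1 idx=1 pred=N actual=T -> ctr[1]=1
Ev 9: PC=2 idx=2 pred=T actual=N -> ctr[2]=1
Ev 10: PC=1 idx=1 pred=N actual=N -> ctr[1]=0

Answer: 0 0 1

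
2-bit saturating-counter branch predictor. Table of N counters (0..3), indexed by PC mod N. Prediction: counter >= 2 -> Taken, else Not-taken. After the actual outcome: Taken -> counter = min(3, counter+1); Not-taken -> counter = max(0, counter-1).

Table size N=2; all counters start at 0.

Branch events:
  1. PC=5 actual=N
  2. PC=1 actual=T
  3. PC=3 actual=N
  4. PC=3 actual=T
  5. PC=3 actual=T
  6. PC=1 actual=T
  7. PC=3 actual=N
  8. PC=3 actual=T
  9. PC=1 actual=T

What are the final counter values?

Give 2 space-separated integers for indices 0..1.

Ev 1: PC=5 idx=1 pred=N actual=N -> ctr[1]=0
Ev 2: PC=1 idx=1 pred=N actual=T -> ctr[1]=1
Ev 3: PC=3 idx=1 pred=N actual=N -> ctr[1]=0
Ev 4: PC=3 idx=1 pred=N actual=T -> ctr[1]=1
Ev 5: PC=3 idx=1 pred=N actual=T -> ctr[1]=2
Ev 6: PC=1 idx=1 pred=T actual=T -> ctr[1]=3
Ev 7: PC=3 idx=1 pred=T actual=N -> ctr[1]=2
Ev 8: PC=3 idx=1 pred=T actual=T -> ctr[1]=3
Ev 9: PC=1 idx=1 pred=T actual=T -> ctr[1]=3

Answer: 0 3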